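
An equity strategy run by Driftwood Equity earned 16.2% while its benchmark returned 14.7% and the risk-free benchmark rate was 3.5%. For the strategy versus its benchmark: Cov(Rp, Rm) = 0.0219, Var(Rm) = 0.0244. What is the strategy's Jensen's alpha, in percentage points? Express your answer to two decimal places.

2.65

β = Cov / Var = 0.0219 / 0.0244 = 0.8975
E[R] = Rf + β(Rm − Rf) = 3.5% + 0.8975 × (14.7% − 3.5%) = 13.5520%
α = Rp − E[R] = 16.2% − 13.5520% = 2.6480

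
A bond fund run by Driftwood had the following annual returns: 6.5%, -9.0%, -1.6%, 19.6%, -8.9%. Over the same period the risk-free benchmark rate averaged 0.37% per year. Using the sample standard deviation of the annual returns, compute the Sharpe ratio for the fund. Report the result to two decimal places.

r̄ = (6.5 − 9 − 1.6 + 19.6 − 8.9) / 5 = 6.60 / 5 = 1.3200%
Sample σ = √[Σ(r − r̄)² / 4] = √[580.4680 / 4] = √145.1170 = 12.0465%
Sharpe = (r̄ − rf) / σ = (1.3200 − 0.37) / 12.0465 = 0.9500 / 12.0465 = 0.0789

0.08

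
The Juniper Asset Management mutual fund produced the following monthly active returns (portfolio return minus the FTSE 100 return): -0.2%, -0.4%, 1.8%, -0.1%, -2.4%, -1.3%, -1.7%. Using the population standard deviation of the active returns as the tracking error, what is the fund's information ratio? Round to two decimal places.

Mean return r̄ = -4.30 / 7 = -0.6143%
Population std dev = √[11.1486 / 7] = 1.2620%
IR = r̄ / tracking error = -0.6143 / 1.2620 = -0.4868

-0.49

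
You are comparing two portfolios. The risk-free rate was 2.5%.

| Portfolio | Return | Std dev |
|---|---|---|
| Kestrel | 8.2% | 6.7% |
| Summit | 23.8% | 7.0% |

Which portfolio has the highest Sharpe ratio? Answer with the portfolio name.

Kestrel: Sharpe ratio = (8.2% − 2.5%) / 6.7% = 0.851
Summit: Sharpe ratio = (23.8% − 2.5%) / 7.0% = 3.043
Highest: Summit (3.043).

Summit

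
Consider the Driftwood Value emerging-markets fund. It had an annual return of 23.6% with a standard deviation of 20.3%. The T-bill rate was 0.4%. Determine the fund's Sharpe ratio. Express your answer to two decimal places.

Sharpe = (Rp − Rf) / σp = (23.6% − 0.4%) / 20.3% = 23.20% / 20.3% = 1.1429

1.14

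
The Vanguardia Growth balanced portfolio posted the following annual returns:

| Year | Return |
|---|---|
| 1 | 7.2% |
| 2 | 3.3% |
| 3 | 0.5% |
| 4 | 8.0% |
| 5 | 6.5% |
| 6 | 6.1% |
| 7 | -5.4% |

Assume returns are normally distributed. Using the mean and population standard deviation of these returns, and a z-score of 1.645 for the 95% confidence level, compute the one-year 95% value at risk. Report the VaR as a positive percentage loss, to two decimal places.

Mean return r̄ = 26.20 / 7 = 3.7429%
Population σ = √[Σ(r − r̄)² / 7] = √[137.5371 / 7] = √19.6482 = 4.4326%
VaR = −(r̄ − z·σ) = −(3.7429 − 1.645 × 4.4326) = −(-3.5487) = 3.5487%

3.55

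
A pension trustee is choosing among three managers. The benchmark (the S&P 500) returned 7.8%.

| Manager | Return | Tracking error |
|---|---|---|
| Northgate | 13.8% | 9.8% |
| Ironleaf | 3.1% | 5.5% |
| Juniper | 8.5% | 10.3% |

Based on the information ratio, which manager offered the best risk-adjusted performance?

Northgate

Northgate: IR = (13.8% − 7.8%) / 9.8% = 0.612
Ironleaf: IR = (3.1% − 7.8%) / 5.5% = -0.855
Juniper: IR = (8.5% − 7.8%) / 10.3% = 0.068
Highest: Northgate (0.612).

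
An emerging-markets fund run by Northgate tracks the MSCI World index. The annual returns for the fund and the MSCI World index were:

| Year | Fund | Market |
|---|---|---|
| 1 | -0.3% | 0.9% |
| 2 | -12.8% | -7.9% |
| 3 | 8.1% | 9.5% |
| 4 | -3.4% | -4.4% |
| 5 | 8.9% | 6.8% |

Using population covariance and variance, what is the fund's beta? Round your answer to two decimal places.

1.18

r̄p = 0.1000%,  r̄m = 0.9800%
Cov = Σ(rp − r̄p)(rm − r̄m) / 5 = 50.5580
Var(rm) = Σ(rm − r̄m)² / 5 = 42.8536
β = Cov / Var = 50.5580 / 42.8536 = 1.1798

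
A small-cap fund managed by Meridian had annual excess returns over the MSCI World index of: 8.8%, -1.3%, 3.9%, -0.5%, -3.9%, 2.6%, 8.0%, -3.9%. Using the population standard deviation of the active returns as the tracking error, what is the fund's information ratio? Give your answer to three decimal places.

r̄ = (8.8 − 1.3 + 3.9 − 0.5 − 3.9 + 2.6 + 8 − 3.9) / 8 = 13.70 / 8 = 1.7125%
Σ(r − r̄)² = 172.3088; population σ = √(172.3088/8) = 4.6410%
IR = r̄ / tracking error = 1.7125 / 4.6410 = 0.3690

0.369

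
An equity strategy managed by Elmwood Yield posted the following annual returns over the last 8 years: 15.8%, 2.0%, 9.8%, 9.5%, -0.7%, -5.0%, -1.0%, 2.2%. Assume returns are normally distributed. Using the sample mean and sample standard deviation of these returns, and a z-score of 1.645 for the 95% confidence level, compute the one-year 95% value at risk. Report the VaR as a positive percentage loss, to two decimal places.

7.36

r̄ = (15.8 + 2 + 9.8 + 9.5 − 0.7 − 5 − 1 + 2.2) / 8 = 4.0750%
Σ(r − r̄)² = (15.8 − 4.0750)² + (2 − 4.0750)² + … = 338.4150
σ = √[338.4150 / 7] = 6.9531%
VaR = −(r̄ − z·σ) = −(4.0750 − 1.645 × 6.9531) = −(-7.3628) = 7.3628%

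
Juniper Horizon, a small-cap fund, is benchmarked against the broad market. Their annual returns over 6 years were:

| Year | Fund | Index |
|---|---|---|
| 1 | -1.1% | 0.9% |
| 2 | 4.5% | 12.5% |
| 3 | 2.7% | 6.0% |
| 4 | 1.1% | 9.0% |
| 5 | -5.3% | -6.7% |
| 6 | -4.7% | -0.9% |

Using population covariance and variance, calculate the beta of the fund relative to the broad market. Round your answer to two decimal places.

r̄p = -0.4667%,  r̄m = 3.4667%
Cov = Σ(rp − r̄p)(rm − r̄m) / 6 = 21.8011
Var(rm) = Σ(rm − r̄m)² / 6 = 41.2756
β = Cov / Var = 21.8011 / 41.2756 = 0.5282

0.53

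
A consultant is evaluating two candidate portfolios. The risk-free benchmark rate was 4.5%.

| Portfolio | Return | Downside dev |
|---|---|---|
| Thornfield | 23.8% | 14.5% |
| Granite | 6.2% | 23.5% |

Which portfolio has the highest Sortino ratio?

Thornfield: Sortino ratio = (23.8% − 4.5%) / 14.5% = 1.331
Granite: Sortino ratio = (6.2% − 4.5%) / 23.5% = 0.072
Highest: Thornfield (1.331).

Thornfield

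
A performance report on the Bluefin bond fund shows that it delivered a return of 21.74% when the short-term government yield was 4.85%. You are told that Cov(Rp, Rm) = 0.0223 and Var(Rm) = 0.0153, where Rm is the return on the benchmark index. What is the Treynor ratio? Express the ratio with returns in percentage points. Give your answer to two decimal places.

11.59

β = Cov / Var = 0.0223 / 0.0153 = 1.4575
Treynor = (Rp − Rf) / β = (21.74% − 4.85%) / 1.4575 = 16.89 / 1.4575 = 11.5883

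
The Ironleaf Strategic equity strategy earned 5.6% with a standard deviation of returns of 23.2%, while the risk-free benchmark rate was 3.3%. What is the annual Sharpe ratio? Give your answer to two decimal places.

Sharpe = (Rp − Rf) / σp = (5.6% − 3.3%) / 23.2% = 2.30% / 23.2% = 0.0991

0.10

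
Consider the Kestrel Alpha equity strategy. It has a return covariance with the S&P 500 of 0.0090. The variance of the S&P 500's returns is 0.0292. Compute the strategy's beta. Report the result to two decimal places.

β = Cov(Rp, Rm) / Var(Rm) = 0.0090 / 0.0292 = 0.3082

0.31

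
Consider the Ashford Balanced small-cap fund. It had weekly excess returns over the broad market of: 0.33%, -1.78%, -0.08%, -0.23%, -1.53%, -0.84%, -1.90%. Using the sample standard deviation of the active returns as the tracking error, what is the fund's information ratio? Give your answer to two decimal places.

r̄ = (0.33 − 1.78 − 0.08 − 0.23 − 1.53 − 0.84 − 1.9) / 7 = -6.030 / 7 = -0.8614%
Sample σ = √[Σ(r − r̄)² / 6] = √[4.7987 / 6] = √0.7998 = 0.8943%
IR = r̄ / tracking error = -0.8614 / 0.8943 = -0.9632

-0.96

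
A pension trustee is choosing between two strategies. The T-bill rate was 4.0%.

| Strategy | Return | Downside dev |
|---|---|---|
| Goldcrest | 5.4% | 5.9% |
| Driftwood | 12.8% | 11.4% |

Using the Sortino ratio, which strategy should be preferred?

Driftwood

Goldcrest: Sortino ratio = (5.4% − 4.0%) / 5.9% = 0.237
Driftwood: Sortino ratio = (12.8% − 4.0%) / 11.4% = 0.772
Highest: Driftwood (0.772).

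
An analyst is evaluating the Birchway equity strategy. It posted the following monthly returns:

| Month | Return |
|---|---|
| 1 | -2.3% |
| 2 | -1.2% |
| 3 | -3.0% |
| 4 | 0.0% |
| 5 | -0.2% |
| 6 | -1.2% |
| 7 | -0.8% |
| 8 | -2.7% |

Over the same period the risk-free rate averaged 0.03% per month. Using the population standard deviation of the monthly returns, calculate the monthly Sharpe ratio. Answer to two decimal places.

μ = (-2.3 − 1.2 − 3 + 0 − 0.2 − 1.2 − 0.8 − 2.7) / 8 = -11.40 / 8 = -1.4250%
Population std dev = √[8.8950 / 8] = 1.0545%
Sharpe = (μ − rf) / σ = (-1.4250 − 0.03) / 1.0545 = -1.4550 / 1.0545 = -1.3798

-1.38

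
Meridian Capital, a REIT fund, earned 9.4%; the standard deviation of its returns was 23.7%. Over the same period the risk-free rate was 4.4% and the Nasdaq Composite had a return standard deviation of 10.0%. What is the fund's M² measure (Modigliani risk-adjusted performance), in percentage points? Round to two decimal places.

Sharpe = (Rp − Rf) / σp = (9.4% − 4.4%) / 23.7% = 0.2110
M² = Rf + Sharpe × σm = 4.4% + 0.2110 × 10.0% = 6.5100%

6.51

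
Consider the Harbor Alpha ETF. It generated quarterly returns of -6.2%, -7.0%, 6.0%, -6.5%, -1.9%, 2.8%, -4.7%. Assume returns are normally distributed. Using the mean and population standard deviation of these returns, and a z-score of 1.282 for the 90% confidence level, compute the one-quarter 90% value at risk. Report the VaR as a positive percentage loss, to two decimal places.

μ = (-6.2 − 7 + 6 − 6.5 − 1.9 + 2.8 − 4.7) / 7 = -2.5000%
Population σ = √[Σ(r − μ)² / 7] = √[155.4800 / 7] = √22.2114 = 4.7129%
VaR = −(μ − z·σ) = −(-2.5000 − 1.282 × 4.7129) = −(-8.5419) = 8.5419%

8.54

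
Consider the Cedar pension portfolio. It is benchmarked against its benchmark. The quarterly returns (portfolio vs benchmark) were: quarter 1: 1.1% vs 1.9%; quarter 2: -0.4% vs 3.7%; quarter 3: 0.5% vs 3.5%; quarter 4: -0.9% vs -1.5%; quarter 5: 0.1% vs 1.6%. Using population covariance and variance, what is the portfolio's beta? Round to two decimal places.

r̄p = 0.0800%,  r̄m = 1.8400%
Cov = Σ(rp − r̄p)(rm − r̄m) / 5 = 0.6268
Var(rm) = Σ(rm − r̄m)² / 5 = 3.4864
β = Cov / Var = 0.6268 / 3.4864 = 0.1798

0.18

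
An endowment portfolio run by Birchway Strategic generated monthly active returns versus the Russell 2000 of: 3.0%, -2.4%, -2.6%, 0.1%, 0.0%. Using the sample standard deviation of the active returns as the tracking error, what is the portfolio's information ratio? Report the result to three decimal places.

-0.167

r̄ = (3 − 2.4 − 2.6 + 0.1 + 0) / 5 = -0.3800%
Σ(r − r̄)² = 20.8080; sample σ = √(20.8080/4) = 2.2808%
IR = r̄ / tracking error = -0.3800 / 2.2808 = -0.1666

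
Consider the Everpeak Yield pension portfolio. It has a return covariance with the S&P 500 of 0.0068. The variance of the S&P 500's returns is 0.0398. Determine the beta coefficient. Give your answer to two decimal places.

0.17

β = Cov(Rp, Rm) / Var(Rm) = 0.0068 / 0.0398 = 0.1709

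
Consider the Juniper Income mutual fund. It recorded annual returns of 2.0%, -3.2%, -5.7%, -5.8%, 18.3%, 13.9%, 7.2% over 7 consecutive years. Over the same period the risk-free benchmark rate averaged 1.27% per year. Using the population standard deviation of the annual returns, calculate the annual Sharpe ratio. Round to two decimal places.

0.28

r̄ = (2 − 3.2 − 5.7 − 5.8 + 18.3 + 13.9 + 7.2) / 7 = 26.70 / 7 = 3.8143%
Σ(r − r̄)² = (2 − 3.8143)² + (-3.2 − 3.8143)² + … = 558.4686
σ = √[558.4686 / 7] = 8.9320%
Sharpe = (r̄ − rf) / σ = (3.8143 − 1.27) / 8.9320 = 2.5443 / 8.9320 = 0.2849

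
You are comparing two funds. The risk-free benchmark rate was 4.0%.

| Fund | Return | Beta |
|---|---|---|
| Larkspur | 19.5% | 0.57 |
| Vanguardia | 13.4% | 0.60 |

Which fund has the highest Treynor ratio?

Larkspur

Larkspur: Treynor = (19.5% − 4.0%) / 0.57 = 27.193
Vanguardia: Treynor = (13.4% − 4.0%) / 0.60 = 15.667
Highest: Larkspur (27.193).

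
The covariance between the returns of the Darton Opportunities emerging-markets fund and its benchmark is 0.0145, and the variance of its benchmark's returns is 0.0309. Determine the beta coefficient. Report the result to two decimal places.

0.47

β = Cov(Rp, Rm) / Var(Rm) = 0.0145 / 0.0309 = 0.4693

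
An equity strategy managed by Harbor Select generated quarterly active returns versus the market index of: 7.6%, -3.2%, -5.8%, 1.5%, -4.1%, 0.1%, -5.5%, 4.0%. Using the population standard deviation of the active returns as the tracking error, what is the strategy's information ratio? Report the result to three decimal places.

r̄ = (7.6 − 3.2 − 5.8 + 1.5 − 4.1 + 0.1 − 5.5 + 4) / 8 = -0.6750%
Population std dev = √[163.3150 / 8] = 4.5182%
IR = r̄ / tracking error = -0.6750 / 4.5182 = -0.1494

-0.149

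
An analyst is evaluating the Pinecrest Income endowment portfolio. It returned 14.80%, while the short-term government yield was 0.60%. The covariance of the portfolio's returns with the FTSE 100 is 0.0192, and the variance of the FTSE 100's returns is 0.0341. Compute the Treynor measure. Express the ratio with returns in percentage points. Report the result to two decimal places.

β = Cov / Var = 0.0192 / 0.0341 = 0.5630
Treynor = (Rp − Rf) / β = (14.80% − 0.60%) / 0.5630 = 14.20 / 0.5630 = 25.2220

25.22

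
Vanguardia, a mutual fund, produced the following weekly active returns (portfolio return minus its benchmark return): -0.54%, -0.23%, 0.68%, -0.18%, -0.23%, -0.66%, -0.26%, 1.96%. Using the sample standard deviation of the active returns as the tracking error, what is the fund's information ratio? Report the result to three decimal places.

0.078

μ = (-0.54 − 0.23 + 0.68 − 0.18 − 0.23 − 0.66 − 0.26 + 1.96) / 8 = 0.0675%
Sample std dev = √[5.2006 / 7] = 0.8619%
IR = μ / tracking error = 0.0675 / 0.8619 = 0.0783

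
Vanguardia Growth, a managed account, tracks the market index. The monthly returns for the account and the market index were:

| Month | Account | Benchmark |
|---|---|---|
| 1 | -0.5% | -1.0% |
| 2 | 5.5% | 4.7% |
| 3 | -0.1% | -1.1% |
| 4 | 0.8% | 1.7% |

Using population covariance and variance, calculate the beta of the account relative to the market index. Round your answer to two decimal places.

0.96

r̄p = 1.4250%,  r̄m = 1.0750%
Cov = Σ(rp − r̄p)(rm − r̄m) / 4 = 5.4231
Var(rm) = Σ(rm − r̄m)² / 4 = 5.6419
β = Cov / Var = 5.4231 / 5.6419 = 0.9612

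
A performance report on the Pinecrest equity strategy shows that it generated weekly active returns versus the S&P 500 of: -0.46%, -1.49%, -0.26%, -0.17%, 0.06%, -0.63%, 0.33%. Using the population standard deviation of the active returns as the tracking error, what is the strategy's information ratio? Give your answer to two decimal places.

-0.69

r̄ = (-0.46 − 1.49 − 0.26 − 0.17 + 0.06 − 0.63 + 0.33) / 7 = -2.620 / 7 = -0.3743%
Population σ = √[Σ(r − r̄)² / 7] = √[2.0570 / 7] = √0.2939 = 0.5421%
IR = r̄ / tracking error = -0.3743 / 0.5421 = -0.6905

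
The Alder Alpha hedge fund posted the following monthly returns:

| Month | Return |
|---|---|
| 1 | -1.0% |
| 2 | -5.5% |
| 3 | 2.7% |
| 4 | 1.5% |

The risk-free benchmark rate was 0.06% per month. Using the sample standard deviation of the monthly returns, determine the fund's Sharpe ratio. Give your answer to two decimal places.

-0.18

μ = (-1 − 5.5 + 2.7 + 1.5) / 4 = -0.5750%
Sample σ = √[Σ(r − μ)² / 3] = √[39.4675 / 3] = √13.1558 = 3.6271%
Sharpe = (μ − rf) / σ = (-0.5750 − 0.06) / 3.6271 = -0.6350 / 3.6271 = -0.1751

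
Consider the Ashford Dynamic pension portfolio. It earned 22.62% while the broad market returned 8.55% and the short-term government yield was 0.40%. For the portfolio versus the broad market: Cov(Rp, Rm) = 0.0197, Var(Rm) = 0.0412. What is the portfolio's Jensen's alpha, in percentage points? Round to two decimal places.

18.32

β = Cov / Var = 0.0197 / 0.0412 = 0.4782
E[R] = Rf + β(Rm − Rf) = 0.40% + 0.4782 × (8.55% − 0.40%) = 4.2973%
α = Rp − E[R] = 22.62% − 4.2973% = 18.3227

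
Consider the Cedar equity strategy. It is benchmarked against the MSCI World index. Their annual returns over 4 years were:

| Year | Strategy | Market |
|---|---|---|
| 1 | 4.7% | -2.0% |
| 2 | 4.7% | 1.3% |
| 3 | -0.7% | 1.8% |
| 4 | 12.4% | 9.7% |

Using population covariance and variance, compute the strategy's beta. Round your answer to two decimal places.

r̄p = 5.2750%,  r̄m = 2.7000%
Cov = Σ(rp − r̄p)(rm − r̄m) / 4 = 14.6900
Var(rm) = Σ(rm − r̄m)² / 4 = 18.4650
β = Cov / Var = 14.6900 / 18.4650 = 0.7956

0.80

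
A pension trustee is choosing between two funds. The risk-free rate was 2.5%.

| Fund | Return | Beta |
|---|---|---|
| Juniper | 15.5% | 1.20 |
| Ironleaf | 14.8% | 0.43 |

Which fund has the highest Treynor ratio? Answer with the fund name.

Juniper: Treynor = (15.5% − 2.5%) / 1.20 = 10.833
Ironleaf: Treynor = (14.8% − 2.5%) / 0.43 = 28.605
Highest: Ironleaf (28.605).

Ironleaf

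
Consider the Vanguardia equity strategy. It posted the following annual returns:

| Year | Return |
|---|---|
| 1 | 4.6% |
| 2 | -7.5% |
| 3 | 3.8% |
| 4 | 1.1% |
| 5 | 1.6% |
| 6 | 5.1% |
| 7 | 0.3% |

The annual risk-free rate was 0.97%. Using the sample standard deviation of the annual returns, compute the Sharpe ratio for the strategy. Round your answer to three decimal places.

0.074

r̄ = (4.6 − 7.5 + 3.8 + 1.1 + 1.6 + 5.1 + 0.3) / 7 = 9.00 / 7 = 1.2857%
Σ(r − r̄)² = (4.6 − 1.2857)² + (-7.5 − 1.2857)² + … = 110.1486
σ = √[110.1486 / 6] = 4.2846%
Sharpe = (r̄ − rf) / σ = (1.2857 − 0.97) / 4.2846 = 0.3157 / 4.2846 = 0.0737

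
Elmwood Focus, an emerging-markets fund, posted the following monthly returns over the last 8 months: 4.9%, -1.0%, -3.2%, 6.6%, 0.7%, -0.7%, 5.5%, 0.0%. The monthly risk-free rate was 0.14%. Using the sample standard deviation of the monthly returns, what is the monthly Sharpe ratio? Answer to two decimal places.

μ = (4.9 − 1 − 3.2 + 6.6 + 0.7 − 0.7 + 5.5 + 0) / 8 = 1.6000%
Sample σ = √[Σ(r − μ)² / 7] = √[89.5600 / 7] = √12.7943 = 3.5769%
Sharpe = (μ − rf) / σ = (1.6000 − 0.14) / 3.5769 = 1.4600 / 3.5769 = 0.4082

0.41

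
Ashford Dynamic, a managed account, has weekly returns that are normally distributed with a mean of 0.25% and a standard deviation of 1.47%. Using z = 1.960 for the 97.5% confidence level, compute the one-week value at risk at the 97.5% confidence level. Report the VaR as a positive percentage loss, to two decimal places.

VaR (as % loss) = −(μ − z·σ) = −(0.25% − 1.960 × 1.47%) = −(-2.6312%) = 2.6312%

2.63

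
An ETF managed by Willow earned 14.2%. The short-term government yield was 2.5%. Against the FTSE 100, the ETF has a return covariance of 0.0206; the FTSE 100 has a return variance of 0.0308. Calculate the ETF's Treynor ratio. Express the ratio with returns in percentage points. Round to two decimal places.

β = Cov / Var = 0.0206 / 0.0308 = 0.6688
Treynor = (Rp − Rf) / β = (14.2% − 2.5%) / 0.6688 = 11.70 / 0.6688 = 17.4940

17.49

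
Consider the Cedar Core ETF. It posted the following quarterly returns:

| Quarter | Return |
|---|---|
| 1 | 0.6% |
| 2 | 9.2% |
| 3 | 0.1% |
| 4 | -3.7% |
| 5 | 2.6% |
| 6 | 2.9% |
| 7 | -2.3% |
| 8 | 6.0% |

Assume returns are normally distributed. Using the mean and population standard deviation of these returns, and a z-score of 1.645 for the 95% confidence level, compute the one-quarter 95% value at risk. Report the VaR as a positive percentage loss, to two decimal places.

Mean return r̄ = 15.40 / 8 = 1.9250%
Population σ = √[Σ(r − r̄)² / 8] = √[125.5150 / 8] = √15.6894 = 3.9610%
VaR = −(r̄ − z·σ) = −(1.9250 − 1.645 × 3.9610) = −(-4.5908) = 4.5908%

4.59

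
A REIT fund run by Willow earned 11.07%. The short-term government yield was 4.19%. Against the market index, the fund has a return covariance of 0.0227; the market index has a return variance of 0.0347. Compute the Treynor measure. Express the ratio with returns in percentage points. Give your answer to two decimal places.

10.52

β = Cov / Var = 0.0227 / 0.0347 = 0.6542
Treynor = (Rp − Rf) / β = (11.07% − 4.19%) / 0.6542 = 6.88 / 0.6542 = 10.5167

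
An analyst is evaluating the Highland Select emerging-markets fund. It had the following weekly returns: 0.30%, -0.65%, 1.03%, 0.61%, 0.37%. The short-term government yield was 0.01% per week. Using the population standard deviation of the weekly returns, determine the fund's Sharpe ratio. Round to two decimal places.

μ = (0.3 − 0.65 + 1.03 + 0.61 + 0.37) / 5 = 0.3320%
Population std dev = √[1.5313 / 5] = 0.5534%
Sharpe = (μ − rf) / σ = (0.3320 − 0.01) / 0.5534 = 0.3220 / 0.5534 = 0.5819

0.58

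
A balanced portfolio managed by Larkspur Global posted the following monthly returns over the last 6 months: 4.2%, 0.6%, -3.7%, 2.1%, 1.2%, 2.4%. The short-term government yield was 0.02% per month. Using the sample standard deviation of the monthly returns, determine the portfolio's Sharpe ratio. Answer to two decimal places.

r̄ = (4.2 + 0.6 − 3.7 + 2.1 + 1.2 + 2.4) / 6 = 1.1333%
Σ(r − r̄)² = (4.2 − 1.1333)² + (0.6 − 1.1333)² + (-3.7 − 1.1333)² + … = 35.5933
sample σ = √(35.5933 / 5) = √7.1187 = 2.6681%
Sharpe = (r̄ − rf) / σ = (1.1333 − 0.02) / 2.6681 = 1.1133 / 2.6681 = 0.4173

0.42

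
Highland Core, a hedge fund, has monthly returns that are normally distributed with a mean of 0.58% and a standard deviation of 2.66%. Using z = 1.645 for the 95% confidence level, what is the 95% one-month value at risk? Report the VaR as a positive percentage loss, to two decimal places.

VaR (as % loss) = −(μ − z·σ) = −(0.58% − 1.645 × 2.66%) = −(-3.7957%) = 3.7957%

3.80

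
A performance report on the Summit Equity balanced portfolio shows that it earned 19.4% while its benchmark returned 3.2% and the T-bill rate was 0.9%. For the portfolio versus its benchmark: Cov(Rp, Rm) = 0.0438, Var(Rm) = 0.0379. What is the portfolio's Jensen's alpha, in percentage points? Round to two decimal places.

15.84

β = Cov / Var = 0.0438 / 0.0379 = 1.1557
E[R] = Rf + β(Rm − Rf) = 0.9% + 1.1557 × (3.2% − 0.9%) = 3.5581%
α = Rp − E[R] = 19.4% − 3.5581% = 15.8419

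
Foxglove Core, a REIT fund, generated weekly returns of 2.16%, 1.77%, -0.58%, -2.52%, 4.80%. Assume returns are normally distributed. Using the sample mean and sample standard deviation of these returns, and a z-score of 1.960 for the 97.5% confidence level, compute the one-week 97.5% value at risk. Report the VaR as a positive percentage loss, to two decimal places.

Mean return μ = 5.630 / 5 = 1.1260%
Sample σ = √[Σ(r − μ)² / 4] = √[31.1859 / 4] = √7.7965 = 2.7922%
VaR = −(μ − z·σ) = −(1.1260 − 1.960 × 2.7922) = −(-4.3467) = 4.3467%

4.35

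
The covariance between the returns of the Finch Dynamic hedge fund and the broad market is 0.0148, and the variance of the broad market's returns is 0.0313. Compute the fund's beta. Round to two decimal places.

β = Cov(Rp, Rm) / Var(Rm) = 0.0148 / 0.0313 = 0.4728

0.47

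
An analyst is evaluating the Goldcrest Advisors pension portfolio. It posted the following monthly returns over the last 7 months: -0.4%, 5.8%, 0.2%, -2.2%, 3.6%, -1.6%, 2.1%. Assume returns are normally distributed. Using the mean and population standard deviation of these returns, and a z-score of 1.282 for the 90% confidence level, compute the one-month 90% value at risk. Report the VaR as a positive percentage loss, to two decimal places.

2.37

r̄ = (-0.4 + 5.8 + 0.2 − 2.2 + 3.6 − 1.6 + 2.1) / 7 = 7.50 / 7 = 1.0714%
Population std dev = √[50.5743 / 7] = 2.6879%
VaR = −(r̄ − z·σ) = −(1.0714 − 1.282 × 2.6879) = −(-2.3745) = 2.3745%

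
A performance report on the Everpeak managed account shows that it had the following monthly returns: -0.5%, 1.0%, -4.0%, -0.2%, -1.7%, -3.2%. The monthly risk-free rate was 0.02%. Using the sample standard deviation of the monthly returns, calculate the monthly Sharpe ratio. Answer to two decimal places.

μ = (-0.5 + 1 − 4 − 0.2 − 1.7 − 3.2) / 6 = -8.60 / 6 = -1.4333%
Sample σ = √[Σ(r − μ)² / 5] = √[18.0933 / 5] = √3.6187 = 1.9023%
Sharpe = (μ − rf) / σ = (-1.4333 − 0.02) / 1.9023 = -1.4533 / 1.9023 = -0.7640

-0.76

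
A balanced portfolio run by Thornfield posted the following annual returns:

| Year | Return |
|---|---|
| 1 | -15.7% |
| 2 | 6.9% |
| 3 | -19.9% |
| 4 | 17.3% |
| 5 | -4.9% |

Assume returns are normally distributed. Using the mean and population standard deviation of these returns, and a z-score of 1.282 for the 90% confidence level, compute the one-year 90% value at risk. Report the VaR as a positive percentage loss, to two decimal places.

21.03

Mean return r̄ = -16.30 / 5 = -3.2600%
Σ(r − r̄)² = 960.2720; population σ = √(960.2720/5) = 13.8584%
VaR = −(r̄ − z·σ) = −(-3.2600 − 1.282 × 13.8584) = −(-21.0265) = 21.0265%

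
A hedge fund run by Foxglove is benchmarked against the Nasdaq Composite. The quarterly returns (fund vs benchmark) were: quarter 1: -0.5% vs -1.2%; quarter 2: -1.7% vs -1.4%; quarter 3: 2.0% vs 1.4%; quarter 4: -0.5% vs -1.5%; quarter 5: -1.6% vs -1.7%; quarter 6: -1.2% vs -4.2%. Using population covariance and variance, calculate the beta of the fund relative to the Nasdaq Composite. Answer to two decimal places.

0.59

r̄p = -0.5833%,  r̄m = -1.4333%
Cov = Σ(rp − r̄p)(rm − r̄m) / 6 = 1.5456
Var(rm) = Σ(rm − r̄m)² / 6 = 2.6356
β = Cov / Var = 1.5456 / 2.6356 = 0.5864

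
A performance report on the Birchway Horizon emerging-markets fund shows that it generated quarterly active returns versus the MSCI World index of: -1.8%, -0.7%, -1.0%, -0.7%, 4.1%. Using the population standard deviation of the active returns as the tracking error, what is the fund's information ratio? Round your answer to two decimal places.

Mean return r̄ = -0.10 / 5 = -0.0200%
Population std dev = √[22.0280 / 5] = 2.0990%
IR = r̄ / tracking error = -0.0200 / 2.0990 = -0.0095

-0.01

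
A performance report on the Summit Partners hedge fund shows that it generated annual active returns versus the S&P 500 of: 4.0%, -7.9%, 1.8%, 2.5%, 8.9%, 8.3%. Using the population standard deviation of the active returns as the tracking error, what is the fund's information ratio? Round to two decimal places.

r̄ = (4 − 7.9 + 1.8 + 2.5 + 8.9 + 8.3) / 6 = 2.9333%
Σ(r − r̄)² = (4 − 2.9333)² + (-7.9 − 2.9333)² + (1.8 − 2.9333)² + … = 184.3733
population σ = √(184.3733 / 6) = √30.7289 = 5.5434%
IR = r̄ / tracking error = 2.9333 / 5.5434 = 0.5292

0.53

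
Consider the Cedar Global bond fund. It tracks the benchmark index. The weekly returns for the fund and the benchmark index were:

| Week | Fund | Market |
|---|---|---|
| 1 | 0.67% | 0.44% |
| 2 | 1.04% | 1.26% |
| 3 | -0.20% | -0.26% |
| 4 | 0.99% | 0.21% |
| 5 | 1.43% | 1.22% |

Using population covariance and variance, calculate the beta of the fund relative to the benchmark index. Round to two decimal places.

r̄p = 0.7860%,  r̄m = 0.5740%
Cov = Σ(rp − r̄p)(rm − r̄m) / 5 = 0.2708
Var(rm) = Σ(rm − r̄m)² / 5 = 0.3468
β = Cov / Var = 0.2708 / 0.3468 = 0.7809

0.78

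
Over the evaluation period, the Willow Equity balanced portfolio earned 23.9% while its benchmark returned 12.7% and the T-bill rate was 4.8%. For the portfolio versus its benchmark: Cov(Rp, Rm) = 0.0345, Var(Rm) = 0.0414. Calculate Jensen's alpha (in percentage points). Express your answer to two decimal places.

β = Cov / Var = 0.0345 / 0.0414 = 0.8333
E[R] = Rf + β(Rm − Rf) = 4.8% + 0.8333 × (12.7% − 4.8%) = 11.3831%
α = Rp − E[R] = 23.9% − 11.3831% = 12.5169

12.52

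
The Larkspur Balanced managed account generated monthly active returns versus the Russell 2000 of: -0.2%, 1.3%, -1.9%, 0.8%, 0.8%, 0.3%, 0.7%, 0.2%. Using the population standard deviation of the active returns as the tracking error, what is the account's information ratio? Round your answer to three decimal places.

r̄ = (-0.2 + 1.3 − 1.9 + 0.8 + 0.8 + 0.3 + 0.7 + 0.2) / 8 = 0.2500%
Population σ = √[Σ(r − r̄)² / 8] = √[6.7400 / 8] = √0.8425 = 0.9179%
IR = r̄ / tracking error = 0.2500 / 0.9179 = 0.2724

0.272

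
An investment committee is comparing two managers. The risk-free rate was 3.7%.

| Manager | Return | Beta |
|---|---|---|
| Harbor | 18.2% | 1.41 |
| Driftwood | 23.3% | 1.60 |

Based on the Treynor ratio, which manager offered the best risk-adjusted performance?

Harbor: Treynor = (18.2% − 3.7%) / 1.41 = 10.284
Driftwood: Treynor = (23.3% − 3.7%) / 1.60 = 12.250
Highest: Driftwood (12.250).

Driftwood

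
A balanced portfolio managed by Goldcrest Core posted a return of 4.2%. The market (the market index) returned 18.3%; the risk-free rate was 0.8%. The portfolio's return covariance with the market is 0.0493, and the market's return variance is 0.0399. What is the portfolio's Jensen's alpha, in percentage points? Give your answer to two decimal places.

β = Cov / Var = 0.0493 / 0.0399 = 1.2356
E[R] = Rf + β(Rm − Rf) = 0.8% + 1.2356 × (18.3% − 0.8%) = 22.4230%
α = Rp − E[R] = 4.2% − 22.4230% = -18.2230

-18.22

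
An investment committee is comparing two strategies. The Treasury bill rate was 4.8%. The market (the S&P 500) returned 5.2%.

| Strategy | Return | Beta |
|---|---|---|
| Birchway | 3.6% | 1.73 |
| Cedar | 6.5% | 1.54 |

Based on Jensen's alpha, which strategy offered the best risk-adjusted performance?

Cedar

Birchway: α = 3.6% − [4.8% + 1.73 × (5.2% − 4.8%)] = -1.892
Cedar: α = 6.5% − [4.8% + 1.54 × (5.2% − 4.8%)] = 1.084
Highest: Cedar (1.084).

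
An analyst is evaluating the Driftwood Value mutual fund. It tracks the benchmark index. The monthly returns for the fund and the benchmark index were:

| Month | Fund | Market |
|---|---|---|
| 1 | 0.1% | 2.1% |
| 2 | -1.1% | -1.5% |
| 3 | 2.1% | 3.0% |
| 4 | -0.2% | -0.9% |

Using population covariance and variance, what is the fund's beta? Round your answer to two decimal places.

r̄p = 0.2250%,  r̄m = 0.6750%
Cov = Σ(rp − r̄p)(rm − r̄m) / 4 = 1.9331
Var(rm) = Σ(rm − r̄m)² / 4 = 3.6619
β = Cov / Var = 1.9331 / 3.6619 = 0.5279

0.53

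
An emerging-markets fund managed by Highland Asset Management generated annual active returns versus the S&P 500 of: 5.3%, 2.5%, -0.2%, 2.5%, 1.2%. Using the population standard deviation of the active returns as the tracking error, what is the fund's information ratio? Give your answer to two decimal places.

r̄ = (5.3 + 2.5 − 0.2 + 2.5 + 1.2) / 5 = 11.30 / 5 = 2.2600%
Population std dev = √[16.5320 / 5] = 1.8184%
IR = r̄ / tracking error = 2.2600 / 1.8184 = 1.2429

1.24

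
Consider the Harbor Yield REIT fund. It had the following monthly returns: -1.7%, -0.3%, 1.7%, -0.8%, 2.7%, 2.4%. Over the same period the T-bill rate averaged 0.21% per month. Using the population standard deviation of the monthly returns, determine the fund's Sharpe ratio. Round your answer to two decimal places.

r̄ = (-1.7 − 0.3 + 1.7 − 0.8 + 2.7 + 2.4) / 6 = 0.6667%
Population σ = √[Σ(r − r̄)² / 6] = √[16.8933 / 6] = √2.8156 = 1.6780%
Sharpe = (r̄ − rf) / σ = (0.6667 − 0.21) / 1.6780 = 0.4567 / 1.6780 = 0.2722

0.27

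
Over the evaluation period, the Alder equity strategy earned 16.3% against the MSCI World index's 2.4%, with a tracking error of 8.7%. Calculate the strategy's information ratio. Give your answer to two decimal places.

1.60

IR = (Rp − Rb) / TE = (16.3% − 2.4%) / 8.7% = 13.90% / 8.7% = 1.5977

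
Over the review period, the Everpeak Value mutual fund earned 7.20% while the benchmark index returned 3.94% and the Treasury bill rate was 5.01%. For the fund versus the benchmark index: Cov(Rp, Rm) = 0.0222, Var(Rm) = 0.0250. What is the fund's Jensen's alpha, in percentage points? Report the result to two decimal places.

β = Cov / Var = 0.0222 / 0.0250 = 0.8880
E[R] = Rf + β(Rm − Rf) = 5.01% + 0.8880 × (3.94% − 5.01%) = 4.0598%
α = Rp − E[R] = 7.20% − 4.0598% = 3.1402

3.14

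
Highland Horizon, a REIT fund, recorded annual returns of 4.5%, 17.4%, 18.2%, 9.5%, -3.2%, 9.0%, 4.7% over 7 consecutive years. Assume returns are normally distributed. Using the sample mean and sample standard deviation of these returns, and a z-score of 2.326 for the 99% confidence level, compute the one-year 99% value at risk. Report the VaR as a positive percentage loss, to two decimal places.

8.97

Mean return μ = 60.10 / 7 = 8.5857%
Σ(r − μ)² = 341.8286; sample σ = √(341.8286/6) = 7.5479%
VaR = −(μ − z·σ) = −(8.5857 − 2.326 × 7.5479) = −(-8.9707) = 8.9707%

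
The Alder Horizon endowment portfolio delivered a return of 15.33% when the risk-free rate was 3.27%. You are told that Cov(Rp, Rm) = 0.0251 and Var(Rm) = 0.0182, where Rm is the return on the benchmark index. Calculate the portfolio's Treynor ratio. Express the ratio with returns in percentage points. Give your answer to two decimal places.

β = Cov / Var = 0.0251 / 0.0182 = 1.3791
Treynor = (Rp − Rf) / β = (15.33% − 3.27%) / 1.3791 = 12.06 / 1.3791 = 8.7448

8.74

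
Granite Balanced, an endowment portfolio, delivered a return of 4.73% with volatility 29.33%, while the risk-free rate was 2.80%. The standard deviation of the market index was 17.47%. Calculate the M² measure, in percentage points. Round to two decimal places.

Sharpe = (Rp − Rf) / σp = (4.73% − 2.80%) / 29.33% = 0.0658
M² = Rf + Sharpe × σm = 2.80% + 0.0658 × 17.47% = 3.9495%

3.95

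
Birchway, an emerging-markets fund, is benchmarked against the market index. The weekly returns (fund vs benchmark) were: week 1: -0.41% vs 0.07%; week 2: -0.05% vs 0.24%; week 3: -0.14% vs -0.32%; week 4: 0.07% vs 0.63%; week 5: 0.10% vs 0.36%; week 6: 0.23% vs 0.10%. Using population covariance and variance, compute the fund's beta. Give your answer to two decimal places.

r̄p = -0.0333%,  r̄m = 0.1800%
Cov = Σ(rp − r̄p)(rm − r̄m) / 6 = 0.0239
Var(rm) = Σ(rm − r̄m)² / 6 = 0.0845
β = Cov / Var = 0.0239 / 0.0845 = 0.2828

0.28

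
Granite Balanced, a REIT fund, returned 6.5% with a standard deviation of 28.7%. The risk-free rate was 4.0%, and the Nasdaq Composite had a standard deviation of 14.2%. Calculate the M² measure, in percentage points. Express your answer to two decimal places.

5.24

Sharpe = (Rp − Rf) / σp = (6.5% − 4.0%) / 28.7% = 0.0871
M² = Rf + Sharpe × σm = 4.0% + 0.0871 × 14.2% = 5.2368%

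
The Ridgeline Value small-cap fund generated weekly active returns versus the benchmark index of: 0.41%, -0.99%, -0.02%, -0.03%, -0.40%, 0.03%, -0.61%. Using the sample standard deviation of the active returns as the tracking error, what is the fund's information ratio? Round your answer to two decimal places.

-0.49

r̄ = (0.41 − 0.99 − 0.02 − 0.03 − 0.4 + 0.03 − 0.61) / 7 = -1.610 / 7 = -0.2300%
Σ(r − r̄)² = (0.41 − (-0.2300))² + (-0.99 − (-0.2300))² + (-0.02 − (-0.2300))² + … = 1.3122
sample σ = √(1.3122 / 6) = √0.2187 = 0.4677%
IR = r̄ / tracking error = -0.2300 / 0.4677 = -0.4918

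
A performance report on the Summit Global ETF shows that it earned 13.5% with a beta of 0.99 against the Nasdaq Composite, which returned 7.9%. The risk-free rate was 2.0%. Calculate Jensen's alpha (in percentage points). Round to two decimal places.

5.66

CAPM expected return = Rf + β(Rm − Rf) = 2.0% + 0.99 × (7.9% − 2.0%) = 2 + 0.99 × 5.90 = 7.8410%
Jensen's α = Rp − E[R] = 13.5% − 7.8410% = 5.6590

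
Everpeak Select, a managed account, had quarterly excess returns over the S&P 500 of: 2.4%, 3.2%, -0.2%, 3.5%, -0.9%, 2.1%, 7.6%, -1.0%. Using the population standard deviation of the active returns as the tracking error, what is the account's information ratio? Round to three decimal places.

0.779

μ = (2.4 + 3.2 − 0.2 + 3.5 − 0.9 + 2.1 + 7.6 − 1) / 8 = 16.70 / 8 = 2.0875%
Population σ = √[Σ(r − μ)² / 8] = √[57.4088 / 8] = √7.1761 = 2.6788%
IR = μ / tracking error = 2.0875 / 2.6788 = 0.7793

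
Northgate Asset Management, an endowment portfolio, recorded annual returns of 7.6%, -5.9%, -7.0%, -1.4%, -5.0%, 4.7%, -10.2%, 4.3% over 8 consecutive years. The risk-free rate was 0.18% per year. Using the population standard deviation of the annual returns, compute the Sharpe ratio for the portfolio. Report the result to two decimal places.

-0.30

μ = (7.6 − 5.9 − 7 − 1.4 − 5 + 4.7 − 10.2 + 4.3) / 8 = -12.90 / 8 = -1.6125%
Σ(r − μ)² = (7.6 − (-1.6125))² + (-5.9 − (-1.6125))² + (-7 − (-1.6125))² + … = 292.3488
population σ = √(292.3488 / 8) = √36.5436 = 6.0451%
Sharpe = (μ − rf) / σ = (-1.6125 − 0.18) / 6.0451 = -1.7925 / 6.0451 = -0.2965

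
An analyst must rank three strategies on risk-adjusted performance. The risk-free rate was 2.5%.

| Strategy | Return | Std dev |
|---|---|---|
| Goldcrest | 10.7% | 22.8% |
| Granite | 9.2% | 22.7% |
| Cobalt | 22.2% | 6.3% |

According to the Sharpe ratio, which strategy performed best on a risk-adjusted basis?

Goldcrest: Sharpe ratio = (10.7% − 2.5%) / 22.8% = 0.360
Granite: Sharpe ratio = (9.2% − 2.5%) / 22.7% = 0.295
Cobalt: Sharpe ratio = (22.2% − 2.5%) / 6.3% = 3.127
Highest: Cobalt (3.127).

Cobalt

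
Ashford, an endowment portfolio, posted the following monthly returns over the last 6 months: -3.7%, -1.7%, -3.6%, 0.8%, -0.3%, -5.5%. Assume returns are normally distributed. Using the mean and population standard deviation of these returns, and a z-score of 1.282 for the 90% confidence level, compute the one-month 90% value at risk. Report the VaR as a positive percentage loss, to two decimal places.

Mean return μ = -14.00 / 6 = -2.3333%
Population std dev = √[27.8533 / 6] = 2.1546%
VaR = −(μ − z·σ) = −(-2.3333 − 1.282 × 2.1546) = −(-5.0955) = 5.0955%

5.10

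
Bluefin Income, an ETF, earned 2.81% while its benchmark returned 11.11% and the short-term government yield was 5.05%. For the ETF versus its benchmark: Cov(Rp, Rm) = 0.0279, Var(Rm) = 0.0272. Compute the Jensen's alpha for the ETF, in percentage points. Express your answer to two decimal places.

β = Cov / Var = 0.0279 / 0.0272 = 1.0257
E[R] = Rf + β(Rm − Rf) = 5.05% + 1.0257 × (11.11% − 5.05%) = 11.2657%
α = Rp − E[R] = 2.81% − 11.2657% = -8.4557

-8.46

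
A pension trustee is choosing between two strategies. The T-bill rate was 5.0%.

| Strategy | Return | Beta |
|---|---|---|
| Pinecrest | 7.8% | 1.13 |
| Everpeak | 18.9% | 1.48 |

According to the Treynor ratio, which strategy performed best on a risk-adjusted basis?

Everpeak

Pinecrest: Treynor = (7.8% − 5.0%) / 1.13 = 2.478
Everpeak: Treynor = (18.9% − 5.0%) / 1.48 = 9.392
Highest: Everpeak (9.392).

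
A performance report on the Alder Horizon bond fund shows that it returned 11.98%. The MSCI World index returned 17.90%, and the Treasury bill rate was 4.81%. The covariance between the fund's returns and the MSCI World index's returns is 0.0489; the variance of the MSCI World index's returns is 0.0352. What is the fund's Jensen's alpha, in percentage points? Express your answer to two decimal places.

β = Cov / Var = 0.0489 / 0.0352 = 1.3892
E[R] = Rf + β(Rm − Rf) = 4.81% + 1.3892 × (17.90% − 4.81%) = 22.9946%
α = Rp − E[R] = 11.98% − 22.9946% = -11.0146

-11.01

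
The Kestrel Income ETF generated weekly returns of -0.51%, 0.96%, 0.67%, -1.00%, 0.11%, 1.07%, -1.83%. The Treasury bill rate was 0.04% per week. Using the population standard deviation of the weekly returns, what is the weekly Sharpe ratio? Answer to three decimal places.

Mean return r̄ = -0.530 / 7 = -0.0757%
Σ(r − r̄)² = (-0.51 − (-0.0757))² + (0.96 − (-0.0757))² + … = 7.0964
σ = √[7.0964 / 7] = 1.0069%
Sharpe = (r̄ − rf) / σ = (-0.0757 − 0.04) / 1.0069 = -0.1157 / 1.0069 = -0.1149

-0.115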